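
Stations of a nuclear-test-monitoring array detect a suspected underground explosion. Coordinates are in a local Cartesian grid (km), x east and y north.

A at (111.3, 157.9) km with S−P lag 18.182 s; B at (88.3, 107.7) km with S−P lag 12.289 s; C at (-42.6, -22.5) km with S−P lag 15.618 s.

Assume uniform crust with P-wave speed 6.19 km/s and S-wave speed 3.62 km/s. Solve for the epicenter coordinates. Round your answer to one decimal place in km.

Distance from S−P lag: d = Δt · v_P v_S / (v_P − v_S) = Δt · (6.19·3.62)/(6.19−3.62) ≈ 8.7190·Δt.
So d_A = 158.53, d_B = 107.15, d_C = 136.17 km.
Circle about each station: (x − 111.3)² + (y − 157.9)² = 158.53²; (x − 88.3)² + (y − 107.7)² = 107.15²; (x + 42.6)² + (y + 22.5)² = 136.17².
Subtracting the A equation from the B and C equations removes the quadratic terms:
-46.0 x − 100.4 y = -4273.28
-307.8 x − 360.8 y = -28409.60
Solving the 2×2 system: x ≈ 91.6, y ≈ 0.6 km.

x ≈ 91.6 km, y ≈ 0.6 km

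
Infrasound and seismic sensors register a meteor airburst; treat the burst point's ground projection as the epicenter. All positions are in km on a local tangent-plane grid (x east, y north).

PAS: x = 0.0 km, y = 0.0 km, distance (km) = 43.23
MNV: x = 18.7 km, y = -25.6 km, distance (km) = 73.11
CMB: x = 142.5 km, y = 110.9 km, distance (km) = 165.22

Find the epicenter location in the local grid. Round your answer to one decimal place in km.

(-7.9, 42.5)

Circle about each station: x² + y² = 43.23²; (x − 18.7)² + (y + 25.6)² = 73.11²; (x − 142.5)² + (y − 110.9)² = 165.22².
Subtracting the PAS equation from the MNV and CMB equations removes the quadratic terms:
37.4 x − 51.2 y = -2471.19
285.0 x + 221.8 y = 7176.24
Solving the 2×2 system: x ≈ -7.9, y ≈ 42.5 km.
Check against PAS (with the unrounded x, y): √(x²+y²) = 43.23 ≈ 43.23 km. ✓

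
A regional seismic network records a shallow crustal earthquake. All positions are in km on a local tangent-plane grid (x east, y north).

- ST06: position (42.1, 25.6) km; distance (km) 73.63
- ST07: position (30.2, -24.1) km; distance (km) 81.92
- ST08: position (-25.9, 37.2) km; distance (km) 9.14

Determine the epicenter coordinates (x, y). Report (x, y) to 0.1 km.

Circle about each station: (x − 42.1)² + (y − 25.6)² = 73.63²; (x − 30.2)² + (y + 24.1)² = 81.92²; (x + 25.9)² + (y − 37.2)² = 9.14².
Subtracting the ST06 equation from the ST07 and ST08 equations removes the quadratic terms:
-23.8 x − 99.4 y = -2224.43
-136.0 x + 23.2 y = 4964.72
Solving the 2×2 system: x ≈ -31.4, y ≈ 29.9 km.

x ≈ -31.4 km, y ≈ 29.9 km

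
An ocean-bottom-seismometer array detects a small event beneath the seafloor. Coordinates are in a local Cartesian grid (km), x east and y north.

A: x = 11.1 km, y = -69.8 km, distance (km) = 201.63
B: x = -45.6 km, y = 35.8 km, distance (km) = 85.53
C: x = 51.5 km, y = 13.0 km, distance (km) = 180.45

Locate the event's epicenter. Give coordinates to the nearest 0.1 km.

Circle about each station: (x − 11.1)² + (y + 69.8)² = 201.63²; (x + 45.6)² + (y − 35.8)² = 85.53²; (x − 51.5)² + (y − 13.0)² = 180.45².
Subtracting pairs of circle equations eliminates x²+y² and gives linear equations (the radical axes):
-113.4 x + 211.2 y = 31705.03
80.8 x + 165.6 y = 5918.45
Solving the 2×2 system: x ≈ -111.6, y ≈ 90.2 km.
Check against A (with the unrounded x, y): √((x − 11.1)²+(y + 69.8)²) = 201.63 ≈ 201.63 km. ✓

-111.6 km east, 90.2 km north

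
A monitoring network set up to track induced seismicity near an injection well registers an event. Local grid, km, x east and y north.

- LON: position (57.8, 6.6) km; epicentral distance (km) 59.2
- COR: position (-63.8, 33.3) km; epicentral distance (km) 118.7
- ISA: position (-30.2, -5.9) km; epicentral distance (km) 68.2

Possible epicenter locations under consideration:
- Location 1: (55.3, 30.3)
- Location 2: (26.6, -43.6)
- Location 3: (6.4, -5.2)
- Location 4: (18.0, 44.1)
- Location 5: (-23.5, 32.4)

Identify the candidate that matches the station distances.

For each candidate, compare |candidate − station| to the reported distance:
Location 1: residuals LON 35.4, COR 0.4, ISA 24.6 → max 35.4 km
Location 2: residuals LON 0.1, COR 0.0, ISA 0.0 → max 0.1 km
Location 3: residuals LON 6.5, COR 38.6, ISA 31.6 → max 38.6 km
Location 4: residuals LON 4.5, COR 36.2, ISA 1.2 → max 36.2 km
Location 5: residuals LON 26.1, COR 78.4, ISA 29.3 → max 78.4 km
Only Location 2 has all residuals ≈ 0.

Location 2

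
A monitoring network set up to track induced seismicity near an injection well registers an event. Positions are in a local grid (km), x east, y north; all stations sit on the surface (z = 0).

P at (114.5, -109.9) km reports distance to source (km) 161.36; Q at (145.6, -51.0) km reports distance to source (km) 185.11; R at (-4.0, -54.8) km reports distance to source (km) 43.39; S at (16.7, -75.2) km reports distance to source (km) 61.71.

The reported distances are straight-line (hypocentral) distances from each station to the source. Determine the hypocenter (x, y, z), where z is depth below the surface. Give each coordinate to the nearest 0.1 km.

Each station gives a sphere (x−x_i)² + (y−y_i)² + z² = d_i² (stations at z=0).
Subtracting the P sphere from Q and R: z² cancels, leaving linear equations in x and y:
62.2 x + 117.8 y = -9616.56
-237.0 x + 110.2 y = 1985.14
Solving: x ≈ -37.201, y ≈ -61.992 km (keep extra digits for the depth step; rounded: -37.2, -62.0).
Then from the P sphere: z² = 161.36² − (x − 114.5)² − (y + 109.9)² with x = -37.201, y = -61.992, so z ≈ 26.994 ≈ 27.0 km.
Check against S (with the unrounded solution): distance 61.71 ≈ 61.71 km. ✓

x ≈ -37.2 km, y ≈ -62.0 km, depth ≈ 27.0 km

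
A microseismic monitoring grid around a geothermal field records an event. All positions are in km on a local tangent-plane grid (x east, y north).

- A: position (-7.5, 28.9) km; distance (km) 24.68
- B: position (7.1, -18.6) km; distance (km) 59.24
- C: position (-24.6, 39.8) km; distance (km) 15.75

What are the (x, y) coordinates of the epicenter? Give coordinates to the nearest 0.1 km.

Circle about each station: (x + 7.5)² + (y − 28.9)² = 24.68²; (x − 7.1)² + (y + 18.6)² = 59.24²; (x + 24.6)² + (y − 39.8)² = 15.75².
Subtracting the A equation from the B and C equations removes the quadratic terms:
29.2 x − 95.0 y = -3395.37
-34.2 x + 21.8 y = 1658.78
Solving the 2×2 system: x ≈ -32.0, y ≈ 25.9 km.
Check against A (with the unrounded x, y): √((x + 7.5)²+(y − 28.9)²) = 24.67 ≈ 24.68 km. ✓

-32.0 km east, 25.9 km north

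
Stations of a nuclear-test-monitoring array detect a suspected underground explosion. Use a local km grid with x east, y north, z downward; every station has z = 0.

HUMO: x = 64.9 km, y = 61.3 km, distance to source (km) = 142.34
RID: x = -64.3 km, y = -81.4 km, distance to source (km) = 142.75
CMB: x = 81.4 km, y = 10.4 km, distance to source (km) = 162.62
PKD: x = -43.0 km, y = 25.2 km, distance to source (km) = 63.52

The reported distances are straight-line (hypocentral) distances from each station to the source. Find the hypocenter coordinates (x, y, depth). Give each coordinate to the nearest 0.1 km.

Each station gives a sphere (x−x_i)² + (y−y_i)² + z² = d_i² (stations at z=0).
Subtracting the HUMO sphere from RID and CMB: z² cancels, leaving linear equations in x and y:
-258.4 x − 285.4 y = 2673.86
33.0 x − 101.8 y = -7420.17
Solving: x ≈ -66.901, y ≈ 51.203 km (keep extra digits for the depth step; rounded: -66.9, 51.2).
Then from the HUMO sphere: z² = 142.34² − (x − 64.9)² − (y − 61.3)² with x = -66.901, y = 51.203, so z ≈ 52.794 ≈ 52.8 km.

x ≈ -66.9 km, y ≈ 51.2 km, depth ≈ 52.8 km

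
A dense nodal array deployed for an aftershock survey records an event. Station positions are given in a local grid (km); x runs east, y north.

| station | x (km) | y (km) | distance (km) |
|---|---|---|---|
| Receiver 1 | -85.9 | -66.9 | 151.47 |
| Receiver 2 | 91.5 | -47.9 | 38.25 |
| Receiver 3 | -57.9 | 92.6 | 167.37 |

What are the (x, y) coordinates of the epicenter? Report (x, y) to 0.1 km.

Circle about each station: (x + 85.9)² + (y + 66.9)² = 151.47²; (x − 91.5)² + (y + 47.9)² = 38.25²; (x + 57.9)² + (y − 92.6)² = 167.37².
Subtracting pairs of circle equations eliminates x²+y² and gives linear equations (the radical axes):
354.8 x + 38.0 y = 20292.34
56.0 x + 319.0 y = -4996.81
Solving the 2×2 system: x ≈ 60.0, y ≈ -26.2 km.
Check against Receiver 1 (with the unrounded x, y): √((x + 85.9)²+(y + 66.9)²) = 151.47 ≈ 151.47 km. ✓

60.0 km east, -26.2 km north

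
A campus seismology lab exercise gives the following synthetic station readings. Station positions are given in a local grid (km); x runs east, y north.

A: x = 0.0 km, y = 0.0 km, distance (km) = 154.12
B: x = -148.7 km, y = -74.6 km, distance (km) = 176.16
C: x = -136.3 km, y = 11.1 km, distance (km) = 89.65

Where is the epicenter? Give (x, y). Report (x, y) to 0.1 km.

-118.2 km east, 98.9 km north

Circle about each station: x² + y² = 154.12²; (x + 148.7)² + (y + 74.6)² = 176.16²; (x + 136.3)² + (y − 11.1)² = 89.65².
Subtracting pairs of circle equations eliminates x²+y² and gives linear equations (the radical axes):
-297.4 x − 149.2 y = 20397.48
-272.6 x + 22.2 y = 34416.75
Solving the 2×2 system: x ≈ -118.2, y ≈ 98.9 km.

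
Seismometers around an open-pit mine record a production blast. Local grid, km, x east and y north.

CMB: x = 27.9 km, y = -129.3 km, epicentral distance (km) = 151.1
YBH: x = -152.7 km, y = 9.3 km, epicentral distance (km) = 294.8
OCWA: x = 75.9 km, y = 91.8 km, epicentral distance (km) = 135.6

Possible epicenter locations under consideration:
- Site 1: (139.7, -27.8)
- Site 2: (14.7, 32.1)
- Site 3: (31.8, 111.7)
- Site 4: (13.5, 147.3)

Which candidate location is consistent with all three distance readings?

Site 1

For each candidate, compare |candidate − station| to the reported distance:
Site 1: residuals CMB 0.1, YBH 0.1, OCWA 0.0 → max 0.1 km
Site 2: residuals CMB 10.8, YBH 125.9, OCWA 50.1 → max 125.9 km
Site 3: residuals CMB 89.9, YBH 83.8, OCWA 87.2 → max 89.9 km
Site 4: residuals CMB 125.9, YBH 78.8, OCWA 52.1 → max 125.9 km
Only Site 1 has all residuals ≈ 0.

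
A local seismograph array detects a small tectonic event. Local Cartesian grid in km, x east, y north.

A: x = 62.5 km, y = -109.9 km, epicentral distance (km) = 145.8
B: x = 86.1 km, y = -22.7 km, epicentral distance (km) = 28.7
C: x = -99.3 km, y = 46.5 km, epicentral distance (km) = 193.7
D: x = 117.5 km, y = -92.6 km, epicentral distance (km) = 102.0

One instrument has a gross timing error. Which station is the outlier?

A

Solve using three stations at a time. Using B, C, D (subtract circle equations pairwise → linear system) gives (x, y) ≈ (90.0, 5.6).
Distances from that point to each station vs reported:
  A: calculated 118.7 vs reported 145.8 → residual 27.1 km
  B: calculated 28.5 vs reported 28.7 → residual 0.2 km
  C: calculated 193.7 vs reported 193.7 → residual 0.0 km
  D: calculated 102.0 vs reported 102.0 → residual 0.0 km
B, C, D are mutually consistent (residuals ≈ 0); A is off by 27.1 km.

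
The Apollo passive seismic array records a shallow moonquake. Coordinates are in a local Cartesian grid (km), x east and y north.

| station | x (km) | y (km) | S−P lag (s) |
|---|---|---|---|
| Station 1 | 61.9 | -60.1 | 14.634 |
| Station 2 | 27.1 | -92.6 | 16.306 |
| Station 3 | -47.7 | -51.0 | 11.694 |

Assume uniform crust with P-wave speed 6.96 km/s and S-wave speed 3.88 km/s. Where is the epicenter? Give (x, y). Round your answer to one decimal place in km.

Distance from S−P lag: d = Δt · v_P v_S / (v_P − v_S) = Δt · (6.96·3.88)/(6.96−3.88) ≈ 8.7678·Δt.
So d_Station 1 = 128.31, d_Station 2 = 142.97, d_Station 3 = 102.53 km.
Circle about each station: (x − 61.9)² + (y + 60.1)² = 128.31²; (x − 27.1)² + (y + 92.6)² = 142.97²; (x + 47.7)² + (y + 51.0)² = 102.53².
Subtracting the Station 1 equation from the Station 2 and Station 3 equations removes the quadratic terms:
-69.6 x − 65.0 y = -2111.41
-219.2 x + 18.2 y = 3383.73
Solving the 2×2 system: x ≈ -11.7, y ≈ 45.0 km.

-11.7 km east, 45.0 km north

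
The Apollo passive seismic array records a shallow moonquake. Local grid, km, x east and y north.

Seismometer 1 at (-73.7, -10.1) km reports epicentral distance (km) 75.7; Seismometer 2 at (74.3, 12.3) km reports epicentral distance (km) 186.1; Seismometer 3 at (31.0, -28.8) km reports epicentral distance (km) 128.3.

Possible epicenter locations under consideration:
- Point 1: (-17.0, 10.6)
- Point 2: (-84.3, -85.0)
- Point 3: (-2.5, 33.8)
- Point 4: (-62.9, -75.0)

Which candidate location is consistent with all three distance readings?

Point 2

For each candidate, compare |candidate − station| to the reported distance:
Point 1: residuals Seismometer 1 15.3, Seismometer 2 94.8, Seismometer 3 66.2 → max 94.8 km
Point 2: residuals Seismometer 1 0.1, Seismometer 2 0.0, Seismometer 3 0.0 → max 0.1 km
Point 3: residuals Seismometer 1 7.9, Seismometer 2 106.3, Seismometer 3 57.3 → max 106.3 km
Point 4: residuals Seismometer 1 9.9, Seismometer 2 23.5, Seismometer 3 23.6 → max 23.6 km
Only Point 2 has all residuals ≈ 0.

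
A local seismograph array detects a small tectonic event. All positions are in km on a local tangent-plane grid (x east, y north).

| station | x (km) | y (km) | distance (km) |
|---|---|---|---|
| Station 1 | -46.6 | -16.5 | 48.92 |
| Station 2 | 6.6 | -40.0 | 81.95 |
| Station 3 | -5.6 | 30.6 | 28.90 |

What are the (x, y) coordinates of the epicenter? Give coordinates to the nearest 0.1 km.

x ≈ -34.5 km, y ≈ 30.9 km

Circle about each station: (x + 46.6)² + (y + 16.5)² = 48.92²; (x − 6.6)² + (y + 40.0)² = 81.95²; (x + 5.6)² + (y − 30.6)² = 28.90².
Subtracting the Station 1 equation from the Station 2 and Station 3 equations removes the quadratic terms:
106.4 x − 47.0 y = -5122.89
82.0 x + 94.2 y = 81.87
Solving the 2×2 system: x ≈ -34.5, y ≈ 30.9 km.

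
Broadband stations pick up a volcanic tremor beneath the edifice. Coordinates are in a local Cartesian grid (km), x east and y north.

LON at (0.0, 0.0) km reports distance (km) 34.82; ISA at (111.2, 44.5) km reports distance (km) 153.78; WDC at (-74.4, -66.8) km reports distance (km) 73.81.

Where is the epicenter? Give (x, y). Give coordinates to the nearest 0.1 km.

(-34.5, -4.7)

Circle about each station: x² + y² = 34.82²; (x − 111.2)² + (y − 44.5)² = 153.78²; (x + 74.4)² + (y + 66.8)² = 73.81².
Subtracting the LON equation from the ISA and WDC equations removes the quadratic terms:
222.4 x + 89.0 y = -8090.17
-148.8 x − 133.6 y = 5762.12
Solving the 2×2 system: x ≈ -34.5, y ≈ -4.7 km.
Check against LON (with the unrounded x, y): √(x²+y²) = 34.81 ≈ 34.82 km. ✓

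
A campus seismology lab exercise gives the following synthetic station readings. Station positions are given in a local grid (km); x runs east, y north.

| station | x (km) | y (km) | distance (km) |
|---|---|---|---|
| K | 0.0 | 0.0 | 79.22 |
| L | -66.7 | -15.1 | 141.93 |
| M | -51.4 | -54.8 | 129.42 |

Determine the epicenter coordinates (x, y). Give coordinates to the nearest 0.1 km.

74.8 km east, -26.1 km north

Circle about each station: x² + y² = 79.22²; (x + 66.7)² + (y + 15.1)² = 141.93²; (x + 51.4)² + (y + 54.8)² = 129.42².
Subtracting the K equation from the L and M equations removes the quadratic terms:
-133.4 x − 30.2 y = -9191.42
-102.8 x − 109.6 y = -4828.73
Solving the 2×2 system: x ≈ 74.8, y ≈ -26.1 km.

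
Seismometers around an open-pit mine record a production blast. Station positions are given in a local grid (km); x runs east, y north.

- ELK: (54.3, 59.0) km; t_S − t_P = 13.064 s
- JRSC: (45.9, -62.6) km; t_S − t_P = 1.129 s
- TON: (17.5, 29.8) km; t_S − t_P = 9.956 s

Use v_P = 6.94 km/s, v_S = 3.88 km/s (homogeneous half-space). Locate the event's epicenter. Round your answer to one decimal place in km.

x ≈ 39.5 km, y ≈ -55.0 km

Distance from S−P lag: d = Δt · v_P v_S / (v_P − v_S) = Δt · (6.94·3.88)/(6.94−3.88) ≈ 8.7997·Δt.
So d_ELK = 114.96, d_JRSC = 9.93, d_TON = 87.61 km.
Circle about each station: (x − 54.3)² + (y − 59.0)² = 114.96²; (x − 45.9)² + (y + 62.6)² = 9.93²; (x − 17.5)² + (y − 29.8)² = 87.61².
Subtracting the ELK equation from the JRSC and TON equations removes the quadratic terms:
-16.8 x − 243.2 y = 12713.28
-73.6 x − 58.4 y = 305.09
Solving the 2×2 system: x ≈ 39.5, y ≈ -55.0 km.
Check against ELK (with the unrounded x, y): √((x − 54.3)²+(y − 59.0)²) = 114.96 ≈ 114.96 km. ✓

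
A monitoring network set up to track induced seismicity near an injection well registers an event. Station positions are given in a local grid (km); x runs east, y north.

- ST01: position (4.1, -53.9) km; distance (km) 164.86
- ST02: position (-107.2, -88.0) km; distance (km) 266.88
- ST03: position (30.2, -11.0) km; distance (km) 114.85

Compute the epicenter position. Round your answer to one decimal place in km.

Circle about each station: (x − 4.1)² + (y + 53.9)² = 164.86²; (x + 107.2)² + (y + 88.0)² = 266.88²; (x − 30.2)² + (y + 11.0)² = 114.85².
Subtracting pairs of circle equations eliminates x²+y² and gives linear equations (the radical axes):
-222.6 x − 68.2 y = -27732.29
52.2 x + 85.8 y = 12099.32
Solving the 2×2 system: x ≈ 100.0, y ≈ 80.2 km.

x ≈ 100.0 km, y ≈ 80.2 km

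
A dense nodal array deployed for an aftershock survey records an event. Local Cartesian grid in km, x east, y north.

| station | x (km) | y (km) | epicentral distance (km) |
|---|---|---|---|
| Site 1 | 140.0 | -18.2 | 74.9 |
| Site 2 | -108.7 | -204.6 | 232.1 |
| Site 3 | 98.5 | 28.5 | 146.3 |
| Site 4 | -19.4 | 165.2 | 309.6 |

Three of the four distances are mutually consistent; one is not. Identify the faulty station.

Site 1

Solve using three stations at a time. Using Site 2, Site 3, Site 4 (subtract circle equations pairwise → linear system) gives (x, y) ≈ (106.6, -117.7).
Distances from that point to each station vs reported:
  Site 1: calculated 104.9 vs reported 74.9 → residual 30.0 km
  Site 2: calculated 232.2 vs reported 232.1 → residual 0.1 km
  Site 3: calculated 146.4 vs reported 146.3 → residual 0.1 km
  Site 4: calculated 309.6 vs reported 309.6 → residual 0.0 km
Site 2, Site 3, Site 4 are mutually consistent (residuals ≈ 0); Site 1 is off by 30.0 km.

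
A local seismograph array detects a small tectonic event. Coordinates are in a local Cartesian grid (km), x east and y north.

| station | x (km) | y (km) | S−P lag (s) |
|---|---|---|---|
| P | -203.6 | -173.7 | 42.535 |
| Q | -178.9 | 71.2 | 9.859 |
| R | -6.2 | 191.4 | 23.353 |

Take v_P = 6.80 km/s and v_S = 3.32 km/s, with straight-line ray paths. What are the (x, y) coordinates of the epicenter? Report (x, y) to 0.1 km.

Distance from S−P lag: d = Δt · v_P v_S / (v_P − v_S) = Δt · (6.80·3.32)/(6.80−3.32) ≈ 6.4874·Δt.
So d_P = 275.94, d_Q = 63.96, d_R = 151.50 km.
Circle about each station: (x + 203.6)² + (y + 173.7)² = 275.94²; (x + 178.9)² + (y − 71.2)² = 63.96²; (x + 6.2)² + (y − 191.4)² = 151.50².
Subtracting pairs of circle equations eliminates x²+y² and gives linear equations (the radical axes):
49.4 x + 489.8 y = 37502.00
394.8 x + 730.2 y = 18238.38
Solving the 2×2 system: x ≈ -117.3, y ≈ 88.4 km.

(-117.3, 88.4)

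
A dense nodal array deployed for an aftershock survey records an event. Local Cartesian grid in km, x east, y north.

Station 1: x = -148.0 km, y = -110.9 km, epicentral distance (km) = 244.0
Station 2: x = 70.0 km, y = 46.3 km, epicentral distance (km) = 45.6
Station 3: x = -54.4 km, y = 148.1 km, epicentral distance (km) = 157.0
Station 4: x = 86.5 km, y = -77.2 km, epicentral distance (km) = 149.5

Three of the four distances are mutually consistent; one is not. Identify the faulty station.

Solve using three stations at a time. Using Station 1, Station 2, Station 4 (subtract circle equations pairwise → linear system) gives (x, y) ≈ (26.4, 59.7).
Distances from that point to each station vs reported:
  Station 1: calculated 244.0 vs reported 244.0 → residual 0.0 km
  Station 2: calculated 45.6 vs reported 45.6 → residual 0.0 km
  Station 3: calculated 119.8 vs reported 157.0 → residual 37.2 km
  Station 4: calculated 149.5 vs reported 149.5 → residual 0.0 km
Station 1, Station 2, Station 4 are mutually consistent (residuals ≈ 0); Station 3 is off by 37.2 km.

Station 3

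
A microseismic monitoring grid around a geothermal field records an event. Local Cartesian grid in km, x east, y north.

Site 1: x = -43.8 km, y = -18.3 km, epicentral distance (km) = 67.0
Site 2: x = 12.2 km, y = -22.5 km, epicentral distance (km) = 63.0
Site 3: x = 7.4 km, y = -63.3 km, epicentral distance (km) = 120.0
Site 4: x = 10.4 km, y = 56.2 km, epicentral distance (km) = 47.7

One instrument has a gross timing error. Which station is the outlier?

Solve using three stations at a time. Using Site 1, Site 3, Site 4 (subtract circle equations pairwise → linear system) gives (x, y) ≈ (-36.7, 48.3).
Distances from that point to each station vs reported:
  Site 1: calculated 67.0 vs reported 67.0 → residual 0.0 km
  Site 2: calculated 86.0 vs reported 63.0 → residual 23.0 km
  Site 3: calculated 120.0 vs reported 120.0 → residual 0.0 km
  Site 4: calculated 47.7 vs reported 47.7 → residual 0.0 km
Site 1, Site 3, Site 4 are mutually consistent (residuals ≈ 0); Site 2 is off by 23.0 km.

Site 2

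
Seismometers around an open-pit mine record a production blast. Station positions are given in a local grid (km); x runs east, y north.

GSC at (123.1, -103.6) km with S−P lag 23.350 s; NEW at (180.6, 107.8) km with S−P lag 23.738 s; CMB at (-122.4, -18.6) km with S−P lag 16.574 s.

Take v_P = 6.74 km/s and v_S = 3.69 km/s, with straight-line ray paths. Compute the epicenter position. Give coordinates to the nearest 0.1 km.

x ≈ -1.0 km, y ≈ 40.8 km

Distance from S−P lag: d = Δt · v_P v_S / (v_P − v_S) = Δt · (6.74·3.69)/(6.74−3.69) ≈ 8.1543·Δt.
So d_GSC = 190.40, d_NEW = 193.57, d_CMB = 135.15 km.
Circle about each station: (x − 123.1)² + (y + 103.6)² = 190.40²; (x − 180.6)² + (y − 107.8)² = 193.57²; (x + 122.4)² + (y + 18.6)² = 135.15².
Subtracting the GSC equation from the NEW and CMB equations removes the quadratic terms:
115.0 x + 422.8 y = 17133.45
-491.0 x + 170.0 y = 7427.79
Solving the 2×2 system: x ≈ -1.0, y ≈ 40.8 km.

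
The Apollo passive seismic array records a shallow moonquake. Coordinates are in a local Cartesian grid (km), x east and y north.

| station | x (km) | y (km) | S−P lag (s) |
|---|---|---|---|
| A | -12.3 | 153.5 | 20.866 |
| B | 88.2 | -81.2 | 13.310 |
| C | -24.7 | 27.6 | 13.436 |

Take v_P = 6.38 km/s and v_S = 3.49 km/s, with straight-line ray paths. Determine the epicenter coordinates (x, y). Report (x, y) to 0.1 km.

78.6 km east, 20.9 km north

Distance from S−P lag: d = Δt · v_P v_S / (v_P − v_S) = Δt · (6.38·3.49)/(6.38−3.49) ≈ 7.7046·Δt.
So d_A = 160.76, d_B = 102.55, d_C = 103.52 km.
Circle about each station: (x + 12.3)² + (y − 153.5)² = 160.76²; (x − 88.2)² + (y + 81.2)² = 102.55²; (x + 24.7)² + (y − 27.6)² = 103.52².
Subtracting the A equation from the B and C equations removes the quadratic terms:
201.0 x − 469.4 y = 5986.42
-24.8 x − 251.8 y = -7214.30
Solving the 2×2 system: x ≈ 78.6, y ≈ 20.9 km.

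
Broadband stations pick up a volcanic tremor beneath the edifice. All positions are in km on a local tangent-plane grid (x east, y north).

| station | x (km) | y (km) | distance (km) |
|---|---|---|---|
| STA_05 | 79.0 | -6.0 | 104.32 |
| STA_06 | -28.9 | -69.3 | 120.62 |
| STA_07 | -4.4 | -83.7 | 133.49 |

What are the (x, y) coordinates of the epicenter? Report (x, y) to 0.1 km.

(-9.2, 49.7)

Circle about each station: (x − 79.0)² + (y + 6.0)² = 104.32²; (x + 28.9)² + (y + 69.3)² = 120.62²; (x + 4.4)² + (y + 83.7)² = 133.49².
Subtracting the STA_05 equation from the STA_06 and STA_07 equations removes the quadratic terms:
-215.8 x − 126.6 y = -4305.82
-166.8 x − 155.4 y = -6188.87
Solving the 2×2 system: x ≈ -9.2, y ≈ 49.7 km.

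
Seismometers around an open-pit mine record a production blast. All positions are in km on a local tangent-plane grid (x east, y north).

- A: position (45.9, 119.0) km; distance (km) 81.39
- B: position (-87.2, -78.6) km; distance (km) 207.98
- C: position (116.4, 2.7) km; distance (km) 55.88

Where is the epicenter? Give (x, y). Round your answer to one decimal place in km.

Circle about each station: (x − 45.9)² + (y − 119.0)² = 81.39²; (x + 87.2)² + (y + 78.6)² = 207.98²; (x − 116.4)² + (y − 2.7)² = 55.88².
Subtracting pairs of circle equations eliminates x²+y² and gives linear equations (the radical axes):
-266.2 x − 395.2 y = -39117.36
141.0 x − 232.6 y = 790.20
Solving the 2×2 system: x ≈ 80.0, y ≈ 45.1 km.

x ≈ 80.0 km, y ≈ 45.1 km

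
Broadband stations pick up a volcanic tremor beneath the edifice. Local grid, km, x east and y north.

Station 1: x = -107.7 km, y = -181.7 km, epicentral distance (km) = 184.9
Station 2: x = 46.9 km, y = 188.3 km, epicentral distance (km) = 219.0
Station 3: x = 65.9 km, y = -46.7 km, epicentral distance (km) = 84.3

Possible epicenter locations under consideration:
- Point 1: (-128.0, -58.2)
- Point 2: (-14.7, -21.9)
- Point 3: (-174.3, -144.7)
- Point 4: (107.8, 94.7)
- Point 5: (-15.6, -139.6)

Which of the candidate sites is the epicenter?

For each candidate, compare |candidate − station| to the reported distance:
Point 1: residuals Station 1 59.7, Station 2 83.2, Station 3 109.9 → max 109.9 km
Point 2: residuals Station 1 0.0, Station 2 0.0, Station 3 0.0 → max 0.0 km
Point 3: residuals Station 1 108.7, Station 2 180.8, Station 3 175.1 → max 180.8 km
Point 4: residuals Station 1 165.6, Station 2 107.3, Station 3 63.2 → max 165.6 km
Point 5: residuals Station 1 83.6, Station 2 114.8, Station 3 39.3 → max 114.8 km
Only Point 2 has all residuals ≈ 0.

Point 2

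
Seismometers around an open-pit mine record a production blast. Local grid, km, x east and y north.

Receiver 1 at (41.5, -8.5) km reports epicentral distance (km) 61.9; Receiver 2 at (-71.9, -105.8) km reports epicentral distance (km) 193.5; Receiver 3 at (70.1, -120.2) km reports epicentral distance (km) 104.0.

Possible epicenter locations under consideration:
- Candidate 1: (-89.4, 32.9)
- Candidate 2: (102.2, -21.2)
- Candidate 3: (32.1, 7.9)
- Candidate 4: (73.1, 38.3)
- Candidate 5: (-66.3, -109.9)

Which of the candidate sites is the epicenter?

For each candidate, compare |candidate − station| to the reported distance:
Candidate 1: residuals Receiver 1 75.4, Receiver 2 53.7, Receiver 3 117.1 → max 117.1 km
Candidate 2: residuals Receiver 1 0.1, Receiver 2 0.1, Receiver 3 0.1 → max 0.1 km
Candidate 3: residuals Receiver 1 43.0, Receiver 2 39.4, Receiver 3 29.6 → max 43.0 km
Candidate 4: residuals Receiver 1 5.4, Receiver 2 10.9, Receiver 3 54.5 → max 54.5 km
Candidate 5: residuals Receiver 1 86.1, Receiver 2 186.6, Receiver 3 32.8 → max 186.6 km
Only Candidate 2 has all residuals ≈ 0.

Candidate 2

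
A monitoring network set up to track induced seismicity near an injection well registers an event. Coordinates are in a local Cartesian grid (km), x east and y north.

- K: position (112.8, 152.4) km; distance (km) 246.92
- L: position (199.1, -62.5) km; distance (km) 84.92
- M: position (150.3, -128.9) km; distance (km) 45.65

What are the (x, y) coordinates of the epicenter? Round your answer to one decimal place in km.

120.4 km east, -94.4 km north

Circle about each station: (x − 112.8)² + (y − 152.4)² = 246.92²; (x − 199.1)² + (y + 62.5)² = 84.92²; (x − 150.3)² + (y + 128.9)² = 45.65².
Subtracting the K equation from the L and M equations removes the quadratic terms:
172.6 x − 429.8 y = 61355.54
75.0 x − 562.6 y = 62141.26
Solving the 2×2 system: x ≈ 120.4, y ≈ -94.4 km.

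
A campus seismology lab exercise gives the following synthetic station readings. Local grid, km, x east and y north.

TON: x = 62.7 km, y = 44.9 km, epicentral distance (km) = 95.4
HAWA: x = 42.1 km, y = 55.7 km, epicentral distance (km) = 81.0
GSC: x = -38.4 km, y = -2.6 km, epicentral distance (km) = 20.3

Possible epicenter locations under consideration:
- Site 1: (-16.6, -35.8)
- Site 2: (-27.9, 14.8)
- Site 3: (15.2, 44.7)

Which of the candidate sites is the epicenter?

Site 2

For each candidate, compare |candidate − station| to the reported distance:
Site 1: residuals TON 17.7, HAWA 27.7, GSC 19.4 → max 27.7 km
Site 2: residuals TON 0.1, HAWA 0.1, GSC 0.0 → max 0.1 km
Site 3: residuals TON 47.9, HAWA 51.9, GSC 51.2 → max 51.9 km
Only Site 2 has all residuals ≈ 0.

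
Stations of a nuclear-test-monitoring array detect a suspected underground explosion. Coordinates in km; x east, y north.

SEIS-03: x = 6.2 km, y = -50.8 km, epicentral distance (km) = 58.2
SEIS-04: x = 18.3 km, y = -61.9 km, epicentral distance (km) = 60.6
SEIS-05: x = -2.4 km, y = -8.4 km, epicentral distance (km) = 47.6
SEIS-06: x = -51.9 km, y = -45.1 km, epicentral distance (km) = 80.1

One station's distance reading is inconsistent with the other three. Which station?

Solve using three stations at a time. Using SEIS-03, SEIS-04, SEIS-05 (subtract circle equations pairwise → linear system) gives (x, y) ≈ (45.2, -7.6).
Distances from that point to each station vs reported:
  SEIS-03: calculated 58.2 vs reported 58.2 → residual 0.0 km
  SEIS-04: calculated 60.6 vs reported 60.6 → residual 0.0 km
  SEIS-05: calculated 47.6 vs reported 47.6 → residual 0.0 km
  SEIS-06: calculated 104.1 vs reported 80.1 → residual 24.0 km
SEIS-03, SEIS-04, SEIS-05 are mutually consistent (residuals ≈ 0); SEIS-06 is off by 24.0 km.

SEIS-06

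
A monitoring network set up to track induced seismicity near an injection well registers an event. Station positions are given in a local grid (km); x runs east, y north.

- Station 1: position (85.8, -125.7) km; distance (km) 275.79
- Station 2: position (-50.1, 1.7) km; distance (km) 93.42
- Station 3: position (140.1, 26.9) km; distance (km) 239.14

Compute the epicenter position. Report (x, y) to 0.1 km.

x ≈ -91.8 km, y ≈ 85.3 km

Circle about each station: (x − 85.8)² + (y + 125.7)² = 275.79²; (x + 50.1)² + (y − 1.7)² = 93.42²; (x − 140.1)² + (y − 26.9)² = 239.14².
Subtracting the Station 1 equation from the Station 2 and Station 3 equations removes the quadratic terms:
-271.8 x + 254.8 y = 46683.60
108.6 x + 305.2 y = 16061.67
Solving the 2×2 system: x ≈ -91.8, y ≈ 85.3 km.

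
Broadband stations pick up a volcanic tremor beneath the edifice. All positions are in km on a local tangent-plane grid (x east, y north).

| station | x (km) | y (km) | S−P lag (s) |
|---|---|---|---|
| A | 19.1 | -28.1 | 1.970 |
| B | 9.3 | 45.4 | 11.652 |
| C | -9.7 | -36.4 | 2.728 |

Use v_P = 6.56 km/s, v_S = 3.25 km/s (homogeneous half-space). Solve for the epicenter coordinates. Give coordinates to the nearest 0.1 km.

Distance from S−P lag: d = Δt · v_P v_S / (v_P − v_S) = Δt · (6.56·3.25)/(6.56−3.25) ≈ 6.4411·Δt.
So d_A = 12.69, d_B = 75.05, d_C = 17.57 km.
Circle about each station: (x − 19.1)² + (y + 28.1)² = 12.69²; (x − 9.3)² + (y − 45.4)² = 75.05²; (x + 9.7)² + (y + 36.4)² = 17.57².
Subtracting the A equation from the B and C equations removes the quadratic terms:
-19.6 x + 147.0 y = -4478.24
-57.6 x − 16.6 y = 116.96
Solving the 2×2 system: x ≈ 6.5, y ≈ -29.6 km.

6.5 km east, -29.6 km north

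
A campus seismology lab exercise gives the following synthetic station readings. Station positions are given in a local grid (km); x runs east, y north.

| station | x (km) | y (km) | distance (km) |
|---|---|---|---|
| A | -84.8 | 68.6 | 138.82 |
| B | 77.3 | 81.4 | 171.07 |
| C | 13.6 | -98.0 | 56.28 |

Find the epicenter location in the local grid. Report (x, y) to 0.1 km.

(-24.2, -56.3)

Circle about each station: (x + 84.8)² + (y − 68.6)² = 138.82²; (x − 77.3)² + (y − 81.4)² = 171.07²; (x − 13.6)² + (y + 98.0)² = 56.28².
Subtracting the A equation from the B and C equations removes the quadratic terms:
324.2 x + 25.6 y = -9289.70
196.8 x − 333.2 y = 13995.51
Solving the 2×2 system: x ≈ -24.2, y ≈ -56.3 km.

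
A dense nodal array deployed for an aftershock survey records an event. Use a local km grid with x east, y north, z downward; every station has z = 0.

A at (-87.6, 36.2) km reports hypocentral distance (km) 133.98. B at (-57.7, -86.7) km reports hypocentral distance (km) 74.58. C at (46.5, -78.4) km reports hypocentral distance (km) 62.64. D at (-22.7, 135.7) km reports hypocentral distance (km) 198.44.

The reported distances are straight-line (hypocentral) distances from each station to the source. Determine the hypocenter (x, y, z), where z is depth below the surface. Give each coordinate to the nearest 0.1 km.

(0.3, -57.9, 37.0)

Each station gives a sphere (x−x_i)² + (y−y_i)² + z² = d_i² (stations at z=0).
Subtracting the A sphere from B and C: z² cancels, leaving linear equations in x and y:
59.8 x − 245.8 y = 14250.44
268.2 x − 229.2 y = 13351.48
Solving: x ≈ 0.299, y ≈ -57.903 km (keep extra digits for the depth step; rounded: 0.3, -57.9).
Then from the A sphere: z² = 133.98² − (x + 87.6)² − (y − 36.2)² with x = 0.299, y = -57.903, so z ≈ 37.000 ≈ 37.0 km.
Check against D (with the unrounded solution): distance 198.44 ≈ 198.44 km. ✓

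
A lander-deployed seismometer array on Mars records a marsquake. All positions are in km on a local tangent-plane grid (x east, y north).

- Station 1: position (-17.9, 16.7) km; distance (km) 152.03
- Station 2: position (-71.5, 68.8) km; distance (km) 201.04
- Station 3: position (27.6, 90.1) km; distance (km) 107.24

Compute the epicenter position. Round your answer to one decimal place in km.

x ≈ 129.1 km, y ≈ 55.5 km

Circle about each station: (x + 17.9)² + (y − 16.7)² = 152.03²; (x + 71.5)² + (y − 68.8)² = 201.04²; (x − 27.6)² + (y − 90.1)² = 107.24².
Subtracting the Station 1 equation from the Station 2 and Station 3 equations removes the quadratic terms:
-107.2 x + 104.2 y = -8057.57
91.0 x + 146.8 y = 19893.17
Solving the 2×2 system: x ≈ 129.1, y ≈ 55.5 km.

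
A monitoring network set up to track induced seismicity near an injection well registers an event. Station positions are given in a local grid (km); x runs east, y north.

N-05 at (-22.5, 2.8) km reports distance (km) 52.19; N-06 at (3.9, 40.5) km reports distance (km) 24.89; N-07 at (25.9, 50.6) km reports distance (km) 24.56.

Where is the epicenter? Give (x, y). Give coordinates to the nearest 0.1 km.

(24.2, 26.1)

Circle about each station: (x + 22.5)² + (y − 2.8)² = 52.19²; (x − 3.9)² + (y − 40.5)² = 24.89²; (x − 25.9)² + (y − 50.6)² = 24.56².
Subtracting pairs of circle equations eliminates x²+y² and gives linear equations (the radical axes):
52.8 x + 75.4 y = 3245.65
96.8 x + 95.6 y = 4837.68
Solving the 2×2 system: x ≈ 24.2, y ≈ 26.1 km.
Check against N-05 (with the unrounded x, y): √((x + 22.5)²+(y − 2.8)²) = 52.19 ≈ 52.19 km. ✓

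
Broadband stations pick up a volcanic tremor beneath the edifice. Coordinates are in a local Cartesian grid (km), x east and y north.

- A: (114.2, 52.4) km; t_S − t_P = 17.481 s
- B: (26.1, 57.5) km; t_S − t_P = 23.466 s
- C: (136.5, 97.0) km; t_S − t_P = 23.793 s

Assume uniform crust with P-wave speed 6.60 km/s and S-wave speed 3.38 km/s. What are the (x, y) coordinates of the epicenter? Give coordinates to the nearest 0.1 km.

Distance from S−P lag: d = Δt · v_P v_S / (v_P − v_S) = Δt · (6.60·3.38)/(6.60−3.38) ≈ 6.9280·Δt.
So d_A = 121.11, d_B = 162.57, d_C = 164.84 km.
Circle about each station: (x − 114.2)² + (y − 52.4)² = 121.11²; (x − 26.1)² + (y − 57.5)² = 162.57²; (x − 136.5)² + (y − 97.0)² = 164.84².
Subtracting the A equation from the B and C equations removes the quadratic terms:
-176.2 x + 10.2 y = -23561.31
44.6 x + 89.2 y = -250.74
Solving the 2×2 system: x ≈ 129.8, y ≈ -67.7 km.
Check against A (with the unrounded x, y): √((x − 114.2)²+(y − 52.4)²) = 121.12 ≈ 121.11 km. ✓

x ≈ 129.8 km, y ≈ -67.7 km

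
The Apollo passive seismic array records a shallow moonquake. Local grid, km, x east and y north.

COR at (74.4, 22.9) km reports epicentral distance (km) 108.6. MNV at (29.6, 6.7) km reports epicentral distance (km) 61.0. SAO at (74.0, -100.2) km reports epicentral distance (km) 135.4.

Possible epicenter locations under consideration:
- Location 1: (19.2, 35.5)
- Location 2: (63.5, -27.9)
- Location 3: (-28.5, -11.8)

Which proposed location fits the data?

For each candidate, compare |candidate − station| to the reported distance:
Location 1: residuals COR 52.0, MNV 30.4, SAO 10.9 → max 52.0 km
Location 2: residuals COR 56.6, MNV 12.6, SAO 62.3 → max 62.3 km
Location 3: residuals COR 0.0, MNV 0.0, SAO 0.0 → max 0.0 km
Only Location 3 has all residuals ≈ 0.

Location 3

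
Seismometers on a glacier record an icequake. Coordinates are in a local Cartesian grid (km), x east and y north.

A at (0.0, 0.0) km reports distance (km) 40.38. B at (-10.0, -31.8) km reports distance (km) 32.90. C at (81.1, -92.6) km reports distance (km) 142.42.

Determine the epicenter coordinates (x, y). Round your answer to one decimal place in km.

Circle about each station: x² + y² = 40.38²; (x + 10.0)² + (y + 31.8)² = 32.90²; (x − 81.1)² + (y + 92.6)² = 142.42².
Subtracting the A equation from the B and C equations removes the quadratic terms:
-20.0 x − 63.6 y = 1659.37
162.2 x − 185.2 y = -3500.94
Solving the 2×2 system: x ≈ -37.8, y ≈ -14.2 km.
Check against A (with the unrounded x, y): √(x²+y²) = 40.38 ≈ 40.38 km. ✓

-37.8 km east, -14.2 km north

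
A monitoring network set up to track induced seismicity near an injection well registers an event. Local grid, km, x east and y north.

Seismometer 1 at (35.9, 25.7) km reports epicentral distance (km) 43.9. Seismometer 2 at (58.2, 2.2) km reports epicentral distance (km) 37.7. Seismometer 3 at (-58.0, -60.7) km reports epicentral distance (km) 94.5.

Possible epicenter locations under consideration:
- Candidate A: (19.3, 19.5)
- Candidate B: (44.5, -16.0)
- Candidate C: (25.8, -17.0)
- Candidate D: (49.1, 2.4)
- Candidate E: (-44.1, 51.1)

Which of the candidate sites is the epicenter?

Candidate C

For each candidate, compare |candidate − station| to the reported distance:
Candidate A: residuals Seismometer 1 26.2, Seismometer 2 4.9, Seismometer 3 16.9 → max 26.2 km
Candidate B: residuals Seismometer 1 1.3, Seismometer 2 14.9, Seismometer 3 17.3 → max 17.3 km
Candidate C: residuals Seismometer 1 0.0, Seismometer 2 0.0, Seismometer 3 0.0 → max 0.0 km
Candidate D: residuals Seismometer 1 17.1, Seismometer 2 28.6, Seismometer 3 29.8 → max 29.8 km
Candidate E: residuals Seismometer 1 40.0, Seismometer 2 75.7, Seismometer 3 18.2 → max 75.7 km
Only Candidate C has all residuals ≈ 0.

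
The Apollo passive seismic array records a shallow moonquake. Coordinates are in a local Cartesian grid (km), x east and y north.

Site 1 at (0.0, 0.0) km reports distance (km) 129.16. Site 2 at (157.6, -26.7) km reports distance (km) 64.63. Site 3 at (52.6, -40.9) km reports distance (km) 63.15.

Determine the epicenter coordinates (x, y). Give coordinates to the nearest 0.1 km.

Circle about each station: x² + y² = 129.16²; (x − 157.6)² + (y + 26.7)² = 64.63²; (x − 52.6)² + (y + 40.9)² = 63.15².
Subtracting pairs of circle equations eliminates x²+y² and gives linear equations (the radical axes):
315.2 x − 53.4 y = 38055.92
105.2 x − 81.8 y = 17133.95
Solving the 2×2 system: x ≈ 109.0, y ≈ -69.3 km.

109.0 km east, -69.3 km north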